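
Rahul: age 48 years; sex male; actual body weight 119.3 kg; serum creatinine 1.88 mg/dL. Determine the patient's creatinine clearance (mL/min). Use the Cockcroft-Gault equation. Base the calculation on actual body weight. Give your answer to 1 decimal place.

CrCl = (140 − 48) × 119.3 / (72 × 1.88) = 10975.6 / 135.36 ≈ 81.1 mL/min

81.1 mL/min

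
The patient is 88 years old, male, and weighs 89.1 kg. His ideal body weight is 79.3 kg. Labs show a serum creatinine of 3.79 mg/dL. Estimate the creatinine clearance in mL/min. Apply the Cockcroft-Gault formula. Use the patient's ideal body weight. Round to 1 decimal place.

15.1 mL/min

CrCl = (140 − 88) × 79.3 / (72 × 3.79) = 4123.6 / 272.88 ≈ 15.1 mL/min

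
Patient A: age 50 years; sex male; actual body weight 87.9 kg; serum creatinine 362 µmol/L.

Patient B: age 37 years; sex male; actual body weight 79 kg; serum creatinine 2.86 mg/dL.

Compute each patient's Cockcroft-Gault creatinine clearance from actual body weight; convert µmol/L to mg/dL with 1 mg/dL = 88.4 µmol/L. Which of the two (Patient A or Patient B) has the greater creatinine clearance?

Patient B

Patient A: SCr = 362 / 88.4 = 4.095 mg/dL
Patient A: CrCl = (140 − 50) × 87.9 / (72 × 4.095) = 7911.0 / 294.84 ≈ 26.8 mL/min
Patient B: CrCl = (140 − 37) × 79 / (72 × 2.86) = 8137.0 / 205.92 ≈ 39.5 mL/min
26.8 vs 39.5 mL/min → Patient B is higher.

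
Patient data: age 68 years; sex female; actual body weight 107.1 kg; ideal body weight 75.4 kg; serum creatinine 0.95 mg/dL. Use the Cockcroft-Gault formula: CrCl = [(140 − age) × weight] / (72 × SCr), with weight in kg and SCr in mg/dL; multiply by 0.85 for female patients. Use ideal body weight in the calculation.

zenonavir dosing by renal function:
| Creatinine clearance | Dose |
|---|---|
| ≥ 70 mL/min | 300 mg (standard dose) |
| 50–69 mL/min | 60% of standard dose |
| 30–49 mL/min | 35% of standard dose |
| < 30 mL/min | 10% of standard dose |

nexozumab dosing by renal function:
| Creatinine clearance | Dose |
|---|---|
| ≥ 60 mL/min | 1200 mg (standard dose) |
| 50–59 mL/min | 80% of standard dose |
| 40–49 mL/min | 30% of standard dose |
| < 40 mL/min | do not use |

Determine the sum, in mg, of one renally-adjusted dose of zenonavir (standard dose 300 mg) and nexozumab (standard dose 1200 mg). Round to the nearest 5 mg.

CrCl = (140 − 68) × 75.4 / (72 × 0.95) × 0.85 = 5428.8 / 68.40 × 0.85 ≈ 67.5 mL/min
CrCl ≈ 67 mL/min.
zenonavir: 50–69 mL/min → 60% of 300 mg = 180 mg.
nexozumab: ≥ 60 mL/min → 100% of 1200 mg = 1200 mg.
Total = 180 + 1200 = 1380 mg.

1380 mg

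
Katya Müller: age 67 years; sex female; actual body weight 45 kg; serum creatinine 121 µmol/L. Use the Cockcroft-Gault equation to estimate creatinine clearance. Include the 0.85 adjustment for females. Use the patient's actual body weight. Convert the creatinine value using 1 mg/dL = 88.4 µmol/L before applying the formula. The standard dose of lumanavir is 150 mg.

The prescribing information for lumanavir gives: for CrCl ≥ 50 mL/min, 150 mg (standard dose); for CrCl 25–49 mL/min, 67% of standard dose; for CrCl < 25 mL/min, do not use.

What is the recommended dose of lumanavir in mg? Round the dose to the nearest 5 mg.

SCr = 121 / 88.4 = 1.369 mg/dL
CrCl = (140 − 67) × 45 / (72 × 1.369) × 0.85 = 3285.0 / 98.57 × 0.85 ≈ 28.3 mL/min
CrCl ≈ 28 mL/min → bracket 25–49 mL/min.
67% of 150 mg = 100.5 mg → 100 mg

100 mg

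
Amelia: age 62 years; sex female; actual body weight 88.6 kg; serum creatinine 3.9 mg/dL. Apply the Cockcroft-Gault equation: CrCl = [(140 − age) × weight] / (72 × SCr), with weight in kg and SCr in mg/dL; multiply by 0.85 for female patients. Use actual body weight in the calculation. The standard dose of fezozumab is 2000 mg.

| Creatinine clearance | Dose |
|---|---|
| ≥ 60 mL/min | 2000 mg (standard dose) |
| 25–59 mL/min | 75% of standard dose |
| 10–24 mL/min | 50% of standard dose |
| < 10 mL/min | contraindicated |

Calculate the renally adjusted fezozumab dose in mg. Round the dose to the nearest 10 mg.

1000 mg

CrCl = (140 − 62) × 88.6 / (72 × 3.9) × 0.85 = 6910.8 / 280.80 × 0.85 ≈ 20.9 mL/min
CrCl ≈ 21 mL/min → bracket 10–24 mL/min.
50% of 2000 mg = 1000 mg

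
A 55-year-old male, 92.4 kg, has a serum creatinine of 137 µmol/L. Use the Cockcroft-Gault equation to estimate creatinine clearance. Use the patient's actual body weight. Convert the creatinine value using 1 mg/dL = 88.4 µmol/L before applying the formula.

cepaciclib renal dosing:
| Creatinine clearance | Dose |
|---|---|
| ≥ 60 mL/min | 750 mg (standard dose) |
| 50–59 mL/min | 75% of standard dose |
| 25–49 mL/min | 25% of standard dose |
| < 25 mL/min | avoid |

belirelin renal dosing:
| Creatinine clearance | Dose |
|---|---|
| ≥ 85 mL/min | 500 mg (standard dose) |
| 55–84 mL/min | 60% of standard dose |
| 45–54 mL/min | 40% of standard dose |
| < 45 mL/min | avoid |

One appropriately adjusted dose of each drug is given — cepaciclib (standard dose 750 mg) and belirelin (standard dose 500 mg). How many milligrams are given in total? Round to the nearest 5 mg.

1050 mg

SCr = 137 / 88.4 = 1.55 mg/dL
CrCl = (140 − 55) × 92.4 / (72 × 1.55) = 7854.0 / 111.60 ≈ 70.4 mL/min
CrCl ≈ 70 mL/min.
cepaciclib: ≥ 60 mL/min → 100% of 750 mg = 750 mg.
belirelin: 55–84 mL/min → 60% of 500 mg = 300 mg.
Total = 750 + 300 = 1050 mg.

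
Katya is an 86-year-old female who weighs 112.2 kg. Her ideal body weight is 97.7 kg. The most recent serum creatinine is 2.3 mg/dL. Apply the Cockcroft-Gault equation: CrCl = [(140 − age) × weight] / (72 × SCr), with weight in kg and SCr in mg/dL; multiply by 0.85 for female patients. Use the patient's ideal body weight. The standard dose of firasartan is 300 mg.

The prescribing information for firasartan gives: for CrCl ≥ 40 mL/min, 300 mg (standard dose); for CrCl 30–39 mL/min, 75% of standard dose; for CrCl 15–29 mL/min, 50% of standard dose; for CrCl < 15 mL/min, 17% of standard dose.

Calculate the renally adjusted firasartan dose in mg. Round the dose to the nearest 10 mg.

150 mg

CrCl = (140 − 86) × 97.7 / (72 × 2.3) × 0.85 = 5275.8 / 165.60 × 0.85 ≈ 27.1 mL/min
CrCl ≈ 27 mL/min → bracket 15–29 mL/min.
50% of 300 mg = 150 mg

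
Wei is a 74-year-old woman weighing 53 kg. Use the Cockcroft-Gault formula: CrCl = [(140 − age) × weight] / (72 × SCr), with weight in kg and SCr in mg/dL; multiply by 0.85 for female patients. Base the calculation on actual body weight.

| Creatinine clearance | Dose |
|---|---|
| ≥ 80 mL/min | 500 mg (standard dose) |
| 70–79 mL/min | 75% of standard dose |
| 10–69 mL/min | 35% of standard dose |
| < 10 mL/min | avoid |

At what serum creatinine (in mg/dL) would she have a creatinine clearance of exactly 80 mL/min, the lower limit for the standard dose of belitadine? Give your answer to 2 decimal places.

Standard dose requires CrCl ≥ 80 mL/min.
Set (140 − 74) × 53 × 0.85 / (72 × SCr) = 80
SCr = (140 − 74) × 53 × 0.85 / (72 × 80) = 0.516 mg/dL

0.52 mg/dL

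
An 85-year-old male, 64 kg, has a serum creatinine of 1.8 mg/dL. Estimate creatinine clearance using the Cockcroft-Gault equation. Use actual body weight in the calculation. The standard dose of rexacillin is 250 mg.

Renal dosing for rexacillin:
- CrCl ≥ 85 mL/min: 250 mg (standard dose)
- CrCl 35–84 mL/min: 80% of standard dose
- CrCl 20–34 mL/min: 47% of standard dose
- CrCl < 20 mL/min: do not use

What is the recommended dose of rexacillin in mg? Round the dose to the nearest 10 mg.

120 mg

CrCl = (140 − 85) × 64 / (72 × 1.8) = 3520.0 / 129.60 ≈ 27.2 mL/min
CrCl ≈ 27 mL/min → bracket 20–34 mL/min.
47% of 250 mg = 117.5 mg → 120 mg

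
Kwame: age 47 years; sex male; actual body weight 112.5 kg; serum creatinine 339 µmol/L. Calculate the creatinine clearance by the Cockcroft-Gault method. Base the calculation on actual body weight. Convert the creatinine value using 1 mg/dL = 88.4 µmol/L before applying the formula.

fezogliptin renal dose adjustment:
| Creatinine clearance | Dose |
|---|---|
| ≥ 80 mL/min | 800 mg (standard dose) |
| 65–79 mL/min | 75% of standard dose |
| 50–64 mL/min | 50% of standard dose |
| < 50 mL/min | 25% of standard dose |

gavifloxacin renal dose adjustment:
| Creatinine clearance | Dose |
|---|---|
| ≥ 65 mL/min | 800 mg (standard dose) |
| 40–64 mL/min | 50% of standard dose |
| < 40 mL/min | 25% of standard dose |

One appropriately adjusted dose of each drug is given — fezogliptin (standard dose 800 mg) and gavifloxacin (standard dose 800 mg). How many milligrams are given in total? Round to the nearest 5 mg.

400 mg

SCr = 339 / 88.4 = 3.835 mg/dL
CrCl = (140 − 47) × 112.5 / (72 × 3.835) = 10462.5 / 276.12 ≈ 37.9 mL/min
CrCl ≈ 38 mL/min.
fezogliptin: < 50 mL/min → 25% of 800 mg = 200 mg.
gavifloxacin: < 40 mL/min → 25% of 800 mg = 200 mg.
Total = 200 + 200 = 400 mg.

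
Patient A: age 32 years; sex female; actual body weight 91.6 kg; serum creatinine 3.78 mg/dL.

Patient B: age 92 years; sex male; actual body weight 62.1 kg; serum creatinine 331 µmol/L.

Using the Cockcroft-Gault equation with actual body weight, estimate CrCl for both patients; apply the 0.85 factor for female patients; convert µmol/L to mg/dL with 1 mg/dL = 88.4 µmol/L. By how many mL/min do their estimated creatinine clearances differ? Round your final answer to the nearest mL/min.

20 mL/min

Patient A: CrCl = (140 − 32) × 91.6 / (72 × 3.78) × 0.85 = 9892.8 / 272.16 × 0.85 ≈ 30.9 mL/min
Patient B: SCr = 331 / 88.4 = 3.744 mg/dL
Patient B: CrCl = (140 − 92) × 62.1 / (72 × 3.744) = 2980.8 / 269.57 ≈ 11.1 mL/min
|30.9 − 11.1| = 19.8 mL/min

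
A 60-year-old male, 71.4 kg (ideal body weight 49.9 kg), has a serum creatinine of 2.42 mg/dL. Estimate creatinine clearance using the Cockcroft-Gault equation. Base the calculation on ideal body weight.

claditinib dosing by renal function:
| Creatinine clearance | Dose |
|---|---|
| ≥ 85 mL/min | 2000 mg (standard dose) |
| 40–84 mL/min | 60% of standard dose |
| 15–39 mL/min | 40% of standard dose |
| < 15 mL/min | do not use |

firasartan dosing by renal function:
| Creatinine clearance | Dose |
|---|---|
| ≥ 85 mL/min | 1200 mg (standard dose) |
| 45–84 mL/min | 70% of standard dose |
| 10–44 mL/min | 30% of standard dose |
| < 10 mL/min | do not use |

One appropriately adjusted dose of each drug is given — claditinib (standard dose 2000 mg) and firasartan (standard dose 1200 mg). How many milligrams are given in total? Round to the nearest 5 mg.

CrCl = (140 − 60) × 49.9 / (72 × 2.42) = 3992.0 / 174.24 ≈ 22.9 mL/min
CrCl ≈ 23 mL/min.
claditinib: 15–39 mL/min → 40% of 2000 mg = 800 mg.
firasartan: 10–44 mL/min → 30% of 1200 mg = 360 mg.
Total = 800 + 360 = 1160 mg.

1160 mg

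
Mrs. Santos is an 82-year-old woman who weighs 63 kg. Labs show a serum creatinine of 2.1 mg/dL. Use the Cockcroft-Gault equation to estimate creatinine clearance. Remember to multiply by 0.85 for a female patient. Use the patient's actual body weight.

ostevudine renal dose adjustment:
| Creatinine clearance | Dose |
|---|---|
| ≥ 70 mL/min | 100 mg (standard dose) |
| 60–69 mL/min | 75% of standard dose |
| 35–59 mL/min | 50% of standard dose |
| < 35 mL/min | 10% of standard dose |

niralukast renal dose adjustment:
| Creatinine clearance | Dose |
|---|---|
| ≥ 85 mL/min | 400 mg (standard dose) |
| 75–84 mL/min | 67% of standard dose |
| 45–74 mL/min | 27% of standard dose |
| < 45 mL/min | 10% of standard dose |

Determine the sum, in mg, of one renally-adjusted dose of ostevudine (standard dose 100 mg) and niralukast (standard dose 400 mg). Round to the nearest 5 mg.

50 mg

CrCl = (140 − 82) × 63 / (72 × 2.1) × 0.85 = 3654.0 / 151.20 × 0.85 ≈ 20.5 mL/min
CrCl ≈ 21 mL/min.
ostevudine: < 35 mL/min → 10% of 100 mg = 10 mg.
niralukast: < 45 mL/min → 10% of 400 mg = 40 mg.
Total = 10 + 40 = 50 mg.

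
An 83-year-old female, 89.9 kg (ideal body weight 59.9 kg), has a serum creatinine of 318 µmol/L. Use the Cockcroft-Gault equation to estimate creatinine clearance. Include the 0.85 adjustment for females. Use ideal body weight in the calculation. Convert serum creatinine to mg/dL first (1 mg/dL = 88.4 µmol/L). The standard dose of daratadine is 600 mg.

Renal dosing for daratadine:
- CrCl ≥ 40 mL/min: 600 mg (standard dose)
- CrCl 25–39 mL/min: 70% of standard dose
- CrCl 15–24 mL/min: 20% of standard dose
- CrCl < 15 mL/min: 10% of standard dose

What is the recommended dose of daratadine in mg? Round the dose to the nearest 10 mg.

60 mg

SCr = 318 / 88.4 = 3.597 mg/dL
CrCl = (140 − 83) × 59.9 / (72 × 3.597) × 0.85 = 3414.3 / 258.98 × 0.85 ≈ 11.2 mL/min
CrCl ≈ 11 mL/min → bracket < 15 mL/min.
10% of 600 mg = 60 mg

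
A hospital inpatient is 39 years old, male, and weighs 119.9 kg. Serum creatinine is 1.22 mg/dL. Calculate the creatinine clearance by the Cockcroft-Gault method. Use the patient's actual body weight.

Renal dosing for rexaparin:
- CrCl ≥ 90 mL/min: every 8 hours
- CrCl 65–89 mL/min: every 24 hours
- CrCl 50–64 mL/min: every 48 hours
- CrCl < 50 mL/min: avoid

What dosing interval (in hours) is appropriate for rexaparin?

CrCl = (140 − 39) × 119.9 / (72 × 1.22) = 12109.9 / 87.84 ≈ 137.9 mL/min
CrCl ≈ 138 mL/min → bracket ≥ 90 mL/min → every 8 hours.

every 8 hours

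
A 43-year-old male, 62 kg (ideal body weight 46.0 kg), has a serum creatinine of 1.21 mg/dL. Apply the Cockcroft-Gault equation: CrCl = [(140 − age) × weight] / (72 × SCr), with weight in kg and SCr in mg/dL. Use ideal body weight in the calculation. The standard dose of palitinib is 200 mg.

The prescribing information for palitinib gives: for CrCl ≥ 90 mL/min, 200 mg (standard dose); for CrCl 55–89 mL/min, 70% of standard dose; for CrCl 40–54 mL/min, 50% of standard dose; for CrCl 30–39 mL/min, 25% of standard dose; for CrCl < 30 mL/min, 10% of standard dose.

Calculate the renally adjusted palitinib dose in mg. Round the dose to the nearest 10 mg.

100 mg

CrCl = (140 − 43) × 46 / (72 × 1.21) = 4462.0 / 87.12 ≈ 51.2 mL/min
CrCl ≈ 51 mL/min → bracket 40–54 mL/min.
50% of 200 mg = 100 mg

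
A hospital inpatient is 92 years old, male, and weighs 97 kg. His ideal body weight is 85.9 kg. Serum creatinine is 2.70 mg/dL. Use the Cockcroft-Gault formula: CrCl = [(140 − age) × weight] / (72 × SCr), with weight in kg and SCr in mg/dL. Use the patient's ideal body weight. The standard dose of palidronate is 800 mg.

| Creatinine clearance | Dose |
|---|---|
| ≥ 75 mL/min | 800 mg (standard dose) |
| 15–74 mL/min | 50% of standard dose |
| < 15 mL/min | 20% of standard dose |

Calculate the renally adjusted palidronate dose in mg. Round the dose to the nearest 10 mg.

400 mg

CrCl = (140 − 92) × 85.9 / (72 × 2.7) = 4123.2 / 194.40 ≈ 21.2 mL/min
CrCl ≈ 21 mL/min → bracket 15–74 mL/min.
50% of 800 mg = 400 mg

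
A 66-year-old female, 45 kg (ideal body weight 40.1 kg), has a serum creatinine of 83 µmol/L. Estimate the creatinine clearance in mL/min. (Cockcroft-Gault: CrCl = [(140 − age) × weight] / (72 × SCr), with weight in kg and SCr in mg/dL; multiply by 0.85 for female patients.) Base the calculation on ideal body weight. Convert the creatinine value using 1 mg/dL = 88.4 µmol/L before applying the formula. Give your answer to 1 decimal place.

37.3 mL/min

SCr = 83 / 88.4 = 0.939 mg/dL
CrCl = (140 − 66) × 40.1 / (72 × 0.939) × 0.85 = 2967.4 / 67.61 × 0.85 ≈ 37.3 mL/min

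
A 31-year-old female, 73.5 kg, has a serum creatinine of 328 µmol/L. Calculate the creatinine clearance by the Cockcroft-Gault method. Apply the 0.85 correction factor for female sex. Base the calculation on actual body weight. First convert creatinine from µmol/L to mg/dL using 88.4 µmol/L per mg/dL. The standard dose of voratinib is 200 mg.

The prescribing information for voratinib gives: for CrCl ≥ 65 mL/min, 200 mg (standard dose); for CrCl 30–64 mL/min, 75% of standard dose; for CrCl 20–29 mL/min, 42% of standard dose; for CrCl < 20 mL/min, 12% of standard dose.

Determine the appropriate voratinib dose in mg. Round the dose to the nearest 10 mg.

80 mg

SCr = 328 / 88.4 = 3.71 mg/dL
CrCl = (140 − 31) × 73.5 / (72 × 3.71) × 0.85 = 8011.5 / 267.12 × 0.85 ≈ 25.5 mL/min
CrCl ≈ 25 mL/min → bracket 20–29 mL/min.
42% of 200 mg = 84 mg → 80 mg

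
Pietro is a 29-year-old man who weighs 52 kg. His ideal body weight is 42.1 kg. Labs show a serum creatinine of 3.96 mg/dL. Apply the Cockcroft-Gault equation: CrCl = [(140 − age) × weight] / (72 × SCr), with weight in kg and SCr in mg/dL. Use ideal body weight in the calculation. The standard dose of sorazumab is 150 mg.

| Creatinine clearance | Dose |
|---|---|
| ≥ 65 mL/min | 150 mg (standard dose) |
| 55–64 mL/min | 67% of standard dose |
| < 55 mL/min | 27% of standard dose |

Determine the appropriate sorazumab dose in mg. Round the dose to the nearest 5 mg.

40 mg

CrCl = (140 − 29) × 42.1 / (72 × 3.96) = 4673.1 / 285.12 ≈ 16.4 mL/min
CrCl ≈ 16 mL/min → bracket < 55 mL/min.
27% of 150 mg = 40.5 mg → 40 mg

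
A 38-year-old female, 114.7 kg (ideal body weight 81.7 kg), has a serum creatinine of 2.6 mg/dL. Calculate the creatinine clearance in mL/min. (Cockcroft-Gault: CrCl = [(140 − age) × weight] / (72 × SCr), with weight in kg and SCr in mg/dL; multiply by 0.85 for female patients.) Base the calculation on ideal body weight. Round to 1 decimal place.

37.8 mL/min

CrCl = (140 − 38) × 81.7 / (72 × 2.6) × 0.85 = 8333.4 / 187.20 × 0.85 ≈ 37.8 mL/min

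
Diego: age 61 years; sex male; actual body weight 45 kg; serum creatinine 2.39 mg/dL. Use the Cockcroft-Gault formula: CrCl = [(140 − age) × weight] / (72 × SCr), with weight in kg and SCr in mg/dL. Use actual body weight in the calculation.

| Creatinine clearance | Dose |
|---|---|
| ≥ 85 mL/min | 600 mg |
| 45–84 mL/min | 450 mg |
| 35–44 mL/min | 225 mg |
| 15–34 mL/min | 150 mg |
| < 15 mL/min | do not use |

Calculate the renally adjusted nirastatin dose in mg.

CrCl = (140 − 61) × 45 / (72 × 2.39) = 3555.0 / 172.08 ≈ 20.7 mL/min
CrCl ≈ 21 mL/min → bracket 15–34 mL/min.
Dose for this bracket: 150 mg.

150 mg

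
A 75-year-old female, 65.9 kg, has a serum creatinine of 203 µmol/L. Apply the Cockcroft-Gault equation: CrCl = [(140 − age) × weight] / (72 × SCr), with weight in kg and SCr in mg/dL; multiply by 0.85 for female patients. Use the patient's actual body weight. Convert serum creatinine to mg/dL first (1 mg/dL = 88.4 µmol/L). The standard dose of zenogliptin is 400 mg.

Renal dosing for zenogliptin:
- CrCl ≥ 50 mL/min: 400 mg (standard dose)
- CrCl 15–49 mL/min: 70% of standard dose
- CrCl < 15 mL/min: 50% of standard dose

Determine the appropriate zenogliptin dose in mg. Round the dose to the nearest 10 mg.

SCr = 203 / 88.4 = 2.296 mg/dL
CrCl = (140 − 75) × 65.9 / (72 × 2.296) × 0.85 = 4283.5 / 165.31 × 0.85 ≈ 22.0 mL/min
CrCl ≈ 22 mL/min → bracket 15–49 mL/min.
70% of 400 mg = 280 mg

280 mg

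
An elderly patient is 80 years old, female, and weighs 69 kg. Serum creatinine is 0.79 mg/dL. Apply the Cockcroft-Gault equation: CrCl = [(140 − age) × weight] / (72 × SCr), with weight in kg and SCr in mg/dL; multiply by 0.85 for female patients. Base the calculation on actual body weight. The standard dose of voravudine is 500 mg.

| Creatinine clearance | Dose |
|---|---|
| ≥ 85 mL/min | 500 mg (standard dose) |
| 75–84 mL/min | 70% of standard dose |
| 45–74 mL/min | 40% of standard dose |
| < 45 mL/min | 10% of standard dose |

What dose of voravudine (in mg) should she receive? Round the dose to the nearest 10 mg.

CrCl = (140 − 80) × 69 / (72 × 0.79) × 0.85 = 4140.0 / 56.88 × 0.85 ≈ 61.9 mL/min
CrCl ≈ 62 mL/min → bracket 45–74 mL/min.
40% of 500 mg = 200 mg

200 mg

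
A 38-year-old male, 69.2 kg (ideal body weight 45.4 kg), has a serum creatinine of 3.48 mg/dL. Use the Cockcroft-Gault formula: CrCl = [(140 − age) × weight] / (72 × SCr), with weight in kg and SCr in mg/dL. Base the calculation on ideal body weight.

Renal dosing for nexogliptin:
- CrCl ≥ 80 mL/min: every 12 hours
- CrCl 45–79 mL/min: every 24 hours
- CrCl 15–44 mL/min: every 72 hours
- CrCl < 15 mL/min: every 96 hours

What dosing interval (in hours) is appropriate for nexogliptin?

every 72 hours

CrCl = (140 − 38) × 45.4 / (72 × 3.48) = 4630.8 / 250.56 ≈ 18.5 mL/min
CrCl ≈ 18 mL/min → bracket 15–44 mL/min → every 72 hours.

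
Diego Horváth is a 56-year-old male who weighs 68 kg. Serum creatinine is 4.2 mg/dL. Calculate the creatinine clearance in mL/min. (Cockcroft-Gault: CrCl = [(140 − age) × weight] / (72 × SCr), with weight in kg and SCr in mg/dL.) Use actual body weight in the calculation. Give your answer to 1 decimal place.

CrCl = (140 − 56) × 68 / (72 × 4.2) = 5712.0 / 302.40 ≈ 18.9 mL/min

18.9 mL/min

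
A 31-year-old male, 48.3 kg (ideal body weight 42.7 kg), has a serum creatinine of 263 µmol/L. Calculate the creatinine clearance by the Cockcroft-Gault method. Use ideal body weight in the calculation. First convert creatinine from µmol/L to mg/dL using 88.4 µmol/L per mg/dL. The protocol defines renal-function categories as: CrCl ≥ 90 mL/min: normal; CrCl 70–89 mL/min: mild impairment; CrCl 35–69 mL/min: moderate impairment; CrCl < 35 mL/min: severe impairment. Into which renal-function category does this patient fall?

SCr = 263 / 88.4 = 2.975 mg/dL
CrCl = (140 − 31) × 42.7 / (72 × 2.975) = 4654.3 / 214.20 ≈ 21.7 mL/min
22 mL/min falls in the 'severe impairment' range.

severe impairment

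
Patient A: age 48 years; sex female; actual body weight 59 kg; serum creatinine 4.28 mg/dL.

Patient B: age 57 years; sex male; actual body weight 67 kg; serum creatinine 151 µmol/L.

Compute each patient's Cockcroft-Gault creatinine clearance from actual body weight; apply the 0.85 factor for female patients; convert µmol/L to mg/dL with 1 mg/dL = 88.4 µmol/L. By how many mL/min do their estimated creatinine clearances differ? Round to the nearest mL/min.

Patient A: CrCl = (140 − 48) × 59 / (72 × 4.28) × 0.85 = 5428.0 / 308.16 × 0.85 ≈ 15.0 mL/min
Patient B: SCr = 151 / 88.4 = 1.708 mg/dL
Patient B: CrCl = (140 − 57) × 67 / (72 × 1.708) = 5561.0 / 122.98 ≈ 45.2 mL/min
|15.0 − 45.2| = 30.2 mL/min

30 mL/min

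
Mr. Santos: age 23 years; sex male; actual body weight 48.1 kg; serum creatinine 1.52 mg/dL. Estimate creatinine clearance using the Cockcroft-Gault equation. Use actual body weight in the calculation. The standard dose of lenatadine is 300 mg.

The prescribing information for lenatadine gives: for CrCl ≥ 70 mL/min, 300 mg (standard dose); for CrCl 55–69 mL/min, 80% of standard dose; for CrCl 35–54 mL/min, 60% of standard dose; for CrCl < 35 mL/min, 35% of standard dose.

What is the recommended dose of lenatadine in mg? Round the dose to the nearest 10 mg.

180 mg

CrCl = (140 − 23) × 48.1 / (72 × 1.52) = 5627.7 / 109.44 ≈ 51.4 mL/min
CrCl ≈ 51 mL/min → bracket 35–54 mL/min.
60% of 300 mg = 180 mg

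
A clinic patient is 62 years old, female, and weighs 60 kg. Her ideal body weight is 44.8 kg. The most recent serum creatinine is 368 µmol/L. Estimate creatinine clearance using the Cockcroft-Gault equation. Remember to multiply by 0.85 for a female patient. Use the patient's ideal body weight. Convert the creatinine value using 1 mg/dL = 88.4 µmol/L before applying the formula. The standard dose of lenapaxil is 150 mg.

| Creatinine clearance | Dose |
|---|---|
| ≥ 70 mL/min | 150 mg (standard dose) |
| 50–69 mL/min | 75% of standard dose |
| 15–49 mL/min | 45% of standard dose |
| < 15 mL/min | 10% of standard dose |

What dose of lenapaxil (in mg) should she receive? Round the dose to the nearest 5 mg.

15 mg

SCr = 368 / 88.4 = 4.163 mg/dL
CrCl = (140 − 62) × 44.8 / (72 × 4.163) × 0.85 = 3494.4 / 299.74 × 0.85 ≈ 9.9 mL/min
CrCl ≈ 10 mL/min → bracket < 15 mL/min.
10% of 150 mg = 15 mg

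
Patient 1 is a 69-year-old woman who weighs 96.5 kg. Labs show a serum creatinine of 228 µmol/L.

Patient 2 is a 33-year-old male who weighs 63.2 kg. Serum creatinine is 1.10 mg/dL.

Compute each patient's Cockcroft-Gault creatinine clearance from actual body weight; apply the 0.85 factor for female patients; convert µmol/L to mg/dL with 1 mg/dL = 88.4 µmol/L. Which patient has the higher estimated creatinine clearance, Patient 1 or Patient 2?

Patient 2

Patient 1: SCr = 228 / 88.4 = 2.579 mg/dL
Patient 1: CrCl = (140 − 69) × 96.5 / (72 × 2.579) × 0.85 = 6851.5 / 185.69 × 0.85 ≈ 31.4 mL/min
Patient 2: CrCl = (140 − 33) × 63.2 / (72 × 1.1) = 6762.4 / 79.20 ≈ 85.4 mL/min
31.4 vs 85.4 mL/min → Patient 2 is higher.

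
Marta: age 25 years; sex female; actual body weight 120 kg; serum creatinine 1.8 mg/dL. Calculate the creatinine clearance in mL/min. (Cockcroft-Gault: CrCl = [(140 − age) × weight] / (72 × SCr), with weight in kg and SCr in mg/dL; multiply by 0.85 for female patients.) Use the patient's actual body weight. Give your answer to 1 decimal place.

CrCl = (140 − 25) × 120 / (72 × 1.8) × 0.85 = 13800.0 / 129.60 × 0.85 ≈ 90.5 mL/min

90.5 mL/min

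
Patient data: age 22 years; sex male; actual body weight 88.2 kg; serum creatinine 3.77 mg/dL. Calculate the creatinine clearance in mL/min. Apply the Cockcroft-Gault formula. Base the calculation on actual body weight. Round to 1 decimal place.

CrCl = (140 − 22) × 88.2 / (72 × 3.77) = 10407.6 / 271.44 ≈ 38.3 mL/min

38.3 mL/min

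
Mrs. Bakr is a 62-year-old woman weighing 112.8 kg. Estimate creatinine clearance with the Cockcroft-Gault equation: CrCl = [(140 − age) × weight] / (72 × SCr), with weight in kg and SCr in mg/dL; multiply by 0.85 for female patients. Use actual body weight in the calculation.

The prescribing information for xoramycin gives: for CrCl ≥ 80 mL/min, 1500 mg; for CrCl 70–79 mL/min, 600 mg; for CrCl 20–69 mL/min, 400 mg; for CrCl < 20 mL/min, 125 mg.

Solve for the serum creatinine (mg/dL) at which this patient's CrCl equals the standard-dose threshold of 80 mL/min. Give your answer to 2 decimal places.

Standard dose requires CrCl ≥ 80 mL/min.
Set (140 − 62) × 112.8 × 0.85 / (72 × SCr) = 80
SCr = (140 − 62) × 112.8 × 0.85 / (72 × 80) = 1.298 mg/dL

1.30 mg/dL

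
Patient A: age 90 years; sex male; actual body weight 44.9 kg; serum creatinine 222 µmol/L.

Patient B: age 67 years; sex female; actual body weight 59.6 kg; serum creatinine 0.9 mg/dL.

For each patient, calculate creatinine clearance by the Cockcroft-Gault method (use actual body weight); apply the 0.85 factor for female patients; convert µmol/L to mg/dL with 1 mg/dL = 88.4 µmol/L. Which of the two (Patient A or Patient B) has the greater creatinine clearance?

Patient A: SCr = 222 / 88.4 = 2.511 mg/dL
Patient A: CrCl = (140 − 90) × 44.9 / (72 × 2.511) = 2245.0 / 180.79 ≈ 12.4 mL/min
Patient B: CrCl = (140 − 67) × 59.6 / (72 × 0.9) × 0.85 = 4350.8 / 64.80 × 0.85 ≈ 57.1 mL/min
12.4 vs 57.1 mL/min → Patient B is higher.

Patient B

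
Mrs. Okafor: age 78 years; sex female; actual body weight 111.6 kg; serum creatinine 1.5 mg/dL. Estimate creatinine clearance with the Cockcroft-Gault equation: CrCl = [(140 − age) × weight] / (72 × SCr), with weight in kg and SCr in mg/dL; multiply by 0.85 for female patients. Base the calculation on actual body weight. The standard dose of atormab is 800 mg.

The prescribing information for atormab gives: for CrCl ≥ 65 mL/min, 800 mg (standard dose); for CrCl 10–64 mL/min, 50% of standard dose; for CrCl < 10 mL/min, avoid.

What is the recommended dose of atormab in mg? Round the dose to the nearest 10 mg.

400 mg

CrCl = (140 − 78) × 111.6 / (72 × 1.5) × 0.85 = 6919.2 / 108.00 × 0.85 ≈ 54.5 mL/min
CrCl ≈ 54 mL/min → bracket 10–64 mL/min.
50% of 800 mg = 400 mg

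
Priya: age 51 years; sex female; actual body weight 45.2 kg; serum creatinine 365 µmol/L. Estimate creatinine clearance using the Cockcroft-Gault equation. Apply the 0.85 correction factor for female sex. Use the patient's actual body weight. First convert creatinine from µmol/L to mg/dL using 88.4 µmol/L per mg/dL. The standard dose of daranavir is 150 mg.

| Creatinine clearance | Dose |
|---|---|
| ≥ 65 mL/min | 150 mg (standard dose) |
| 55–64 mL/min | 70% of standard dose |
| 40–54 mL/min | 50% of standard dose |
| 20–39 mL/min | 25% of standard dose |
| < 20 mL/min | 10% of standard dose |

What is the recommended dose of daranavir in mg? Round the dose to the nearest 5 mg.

SCr = 365 / 88.4 = 4.129 mg/dL
CrCl = (140 − 51) × 45.2 / (72 × 4.129) × 0.85 = 4022.8 / 297.29 × 0.85 ≈ 11.5 mL/min
CrCl ≈ 12 mL/min → bracket < 20 mL/min.
10% of 150 mg = 15 mg

15 mg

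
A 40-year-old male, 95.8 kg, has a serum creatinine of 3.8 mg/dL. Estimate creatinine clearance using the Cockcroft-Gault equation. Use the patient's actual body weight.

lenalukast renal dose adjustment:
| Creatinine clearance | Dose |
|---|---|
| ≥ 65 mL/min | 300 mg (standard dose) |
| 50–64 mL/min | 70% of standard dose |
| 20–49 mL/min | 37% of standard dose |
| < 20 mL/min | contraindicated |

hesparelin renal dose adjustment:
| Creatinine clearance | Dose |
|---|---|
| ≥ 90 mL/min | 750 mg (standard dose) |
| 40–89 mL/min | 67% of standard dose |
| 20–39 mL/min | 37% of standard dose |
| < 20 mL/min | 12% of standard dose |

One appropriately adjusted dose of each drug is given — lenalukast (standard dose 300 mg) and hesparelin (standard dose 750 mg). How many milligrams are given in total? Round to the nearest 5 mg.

CrCl = (140 − 40) × 95.8 / (72 × 3.8) = 9580.0 / 273.60 ≈ 35.0 mL/min
CrCl ≈ 35 mL/min.
lenalukast: 20–49 mL/min → 37% of 300 mg = 111 mg.
hesparelin: 20–39 mL/min → 37% of 750 mg = 277.5 mg.
Total = 111 + 277.5 = 388.5 mg.

390 mg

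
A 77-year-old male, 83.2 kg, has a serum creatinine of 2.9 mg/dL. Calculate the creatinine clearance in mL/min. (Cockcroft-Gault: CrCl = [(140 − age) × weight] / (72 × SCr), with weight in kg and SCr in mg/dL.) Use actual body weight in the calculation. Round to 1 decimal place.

25.1 mL/min

CrCl = (140 − 77) × 83.2 / (72 × 2.9) = 5241.6 / 208.80 ≈ 25.1 mL/min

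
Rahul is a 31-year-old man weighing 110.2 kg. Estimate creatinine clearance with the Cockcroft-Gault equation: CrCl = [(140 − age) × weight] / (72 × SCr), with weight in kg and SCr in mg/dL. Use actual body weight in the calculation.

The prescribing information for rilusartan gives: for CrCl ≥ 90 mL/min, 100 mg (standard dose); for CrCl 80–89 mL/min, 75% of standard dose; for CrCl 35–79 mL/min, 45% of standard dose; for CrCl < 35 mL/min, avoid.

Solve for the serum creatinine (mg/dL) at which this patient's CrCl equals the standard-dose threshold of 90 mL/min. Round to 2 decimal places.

Standard dose requires CrCl ≥ 90 mL/min.
Set (140 − 31) × 110.2 / (72 × SCr) = 90
SCr = (140 − 31) × 110.2 / (72 × 90) = 1.854 mg/dL

1.85 mg/dL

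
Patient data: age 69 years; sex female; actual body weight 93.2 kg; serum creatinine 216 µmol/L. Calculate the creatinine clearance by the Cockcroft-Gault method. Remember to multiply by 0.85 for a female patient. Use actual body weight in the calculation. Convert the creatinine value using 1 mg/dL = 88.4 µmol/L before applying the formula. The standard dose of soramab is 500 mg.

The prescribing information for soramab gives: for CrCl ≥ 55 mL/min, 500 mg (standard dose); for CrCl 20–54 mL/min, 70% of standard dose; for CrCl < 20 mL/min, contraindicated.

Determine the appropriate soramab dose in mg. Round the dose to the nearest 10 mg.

350 mg

SCr = 216 / 88.4 = 2.443 mg/dL
CrCl = (140 − 69) × 93.2 / (72 × 2.443) × 0.85 = 6617.2 / 175.90 × 0.85 ≈ 32.0 mL/min
CrCl ≈ 32 mL/min → bracket 20–54 mL/min.
70% of 500 mg = 350 mg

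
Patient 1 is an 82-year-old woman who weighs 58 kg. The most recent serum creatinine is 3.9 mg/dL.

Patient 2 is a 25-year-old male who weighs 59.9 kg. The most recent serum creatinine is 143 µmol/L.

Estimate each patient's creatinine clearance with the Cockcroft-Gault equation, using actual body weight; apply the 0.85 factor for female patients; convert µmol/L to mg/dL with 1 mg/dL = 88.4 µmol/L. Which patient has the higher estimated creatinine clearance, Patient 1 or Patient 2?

Patient 2

Patient 1: CrCl = (140 − 82) × 58 / (72 × 3.9) × 0.85 = 3364.0 / 280.80 × 0.85 ≈ 10.2 mL/min
Patient 2: SCr = 143 / 88.4 = 1.618 mg/dL
Patient 2: CrCl = (140 − 25) × 59.9 / (72 × 1.618) = 6888.5 / 116.50 ≈ 59.1 mL/min
10.2 vs 59.1 mL/min → Patient 2 is higher.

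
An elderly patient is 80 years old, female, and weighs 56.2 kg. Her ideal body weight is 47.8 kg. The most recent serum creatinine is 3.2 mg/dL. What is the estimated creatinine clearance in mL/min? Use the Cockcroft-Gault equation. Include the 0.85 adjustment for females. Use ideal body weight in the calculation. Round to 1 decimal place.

CrCl = (140 − 80) × 47.8 / (72 × 3.2) × 0.85 = 2868.0 / 230.40 × 0.85 ≈ 10.6 mL/min

10.6 mL/min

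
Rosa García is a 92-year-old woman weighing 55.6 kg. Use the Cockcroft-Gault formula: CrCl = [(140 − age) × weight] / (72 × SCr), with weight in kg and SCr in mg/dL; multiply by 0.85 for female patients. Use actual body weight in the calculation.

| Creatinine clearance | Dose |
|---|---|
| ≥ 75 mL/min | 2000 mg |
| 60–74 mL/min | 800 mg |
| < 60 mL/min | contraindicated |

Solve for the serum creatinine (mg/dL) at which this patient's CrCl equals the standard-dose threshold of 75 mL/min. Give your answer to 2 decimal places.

Standard dose requires CrCl ≥ 75 mL/min.
Set (140 − 92) × 55.6 × 0.85 / (72 × SCr) = 75
SCr = (140 − 92) × 55.6 × 0.85 / (72 × 75) = 0.420 mg/dL

0.42 mg/dL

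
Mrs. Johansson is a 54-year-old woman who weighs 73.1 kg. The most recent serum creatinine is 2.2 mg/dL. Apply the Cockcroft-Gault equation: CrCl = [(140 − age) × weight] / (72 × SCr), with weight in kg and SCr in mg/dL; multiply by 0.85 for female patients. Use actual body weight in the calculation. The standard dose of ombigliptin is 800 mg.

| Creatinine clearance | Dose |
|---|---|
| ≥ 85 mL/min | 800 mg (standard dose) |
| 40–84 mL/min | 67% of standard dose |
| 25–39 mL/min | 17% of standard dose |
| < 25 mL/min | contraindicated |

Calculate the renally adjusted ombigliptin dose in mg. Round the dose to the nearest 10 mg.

140 mg

CrCl = (140 − 54) × 73.1 / (72 × 2.2) × 0.85 = 6286.6 / 158.40 × 0.85 ≈ 33.7 mL/min
CrCl ≈ 34 mL/min → bracket 25–39 mL/min.
17% of 800 mg = 136 mg → 140 mg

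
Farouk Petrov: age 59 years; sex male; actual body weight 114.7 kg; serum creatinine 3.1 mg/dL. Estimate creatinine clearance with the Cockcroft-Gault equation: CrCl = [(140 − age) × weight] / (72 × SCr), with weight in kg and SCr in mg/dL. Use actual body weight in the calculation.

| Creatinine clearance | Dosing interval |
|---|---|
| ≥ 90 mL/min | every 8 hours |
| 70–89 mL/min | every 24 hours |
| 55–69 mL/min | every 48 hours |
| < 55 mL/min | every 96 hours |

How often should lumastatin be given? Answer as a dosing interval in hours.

every 96 hours

CrCl = (140 − 59) × 114.7 / (72 × 3.1) = 9290.7 / 223.20 ≈ 41.6 mL/min
CrCl ≈ 42 mL/min → bracket < 55 mL/min → every 96 hours.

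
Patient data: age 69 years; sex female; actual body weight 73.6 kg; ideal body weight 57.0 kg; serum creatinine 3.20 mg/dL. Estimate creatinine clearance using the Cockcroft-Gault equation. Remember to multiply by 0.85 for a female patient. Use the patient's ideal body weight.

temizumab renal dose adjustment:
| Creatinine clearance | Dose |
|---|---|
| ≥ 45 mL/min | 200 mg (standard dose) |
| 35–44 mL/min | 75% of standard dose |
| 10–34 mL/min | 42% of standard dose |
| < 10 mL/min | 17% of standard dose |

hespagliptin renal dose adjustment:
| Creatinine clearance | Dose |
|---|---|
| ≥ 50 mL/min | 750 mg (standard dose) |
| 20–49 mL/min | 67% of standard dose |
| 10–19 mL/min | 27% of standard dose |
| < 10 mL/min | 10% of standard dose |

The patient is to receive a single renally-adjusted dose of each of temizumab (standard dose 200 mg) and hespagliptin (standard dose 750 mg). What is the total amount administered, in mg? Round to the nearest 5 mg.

CrCl = (140 − 69) × 57 / (72 × 3.2) × 0.85 = 4047.0 / 230.40 × 0.85 ≈ 14.9 mL/min
CrCl ≈ 15 mL/min.
temizumab: 10–34 mL/min → 42% of 200 mg = 84 mg.
hespagliptin: 10–19 mL/min → 27% of 750 mg = 202.5 mg.
Total = 84 + 202.5 = 286.5 mg.

285 mg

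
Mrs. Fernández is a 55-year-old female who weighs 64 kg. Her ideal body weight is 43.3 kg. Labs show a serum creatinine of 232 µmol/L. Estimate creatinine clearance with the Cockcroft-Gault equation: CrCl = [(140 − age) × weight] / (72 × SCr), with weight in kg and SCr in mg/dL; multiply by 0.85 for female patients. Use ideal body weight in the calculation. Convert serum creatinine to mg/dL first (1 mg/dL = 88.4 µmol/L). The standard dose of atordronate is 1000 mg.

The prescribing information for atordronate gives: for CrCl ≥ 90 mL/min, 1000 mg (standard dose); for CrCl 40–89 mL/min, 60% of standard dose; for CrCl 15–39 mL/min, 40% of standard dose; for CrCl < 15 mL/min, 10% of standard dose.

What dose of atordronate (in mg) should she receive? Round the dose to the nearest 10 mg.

400 mg

SCr = 232 / 88.4 = 2.624 mg/dL
CrCl = (140 − 55) × 43.3 / (72 × 2.624) × 0.85 = 3680.5 / 188.93 × 0.85 ≈ 16.6 mL/min
CrCl ≈ 17 mL/min → bracket 15–39 mL/min.
40% of 1000 mg = 400 mg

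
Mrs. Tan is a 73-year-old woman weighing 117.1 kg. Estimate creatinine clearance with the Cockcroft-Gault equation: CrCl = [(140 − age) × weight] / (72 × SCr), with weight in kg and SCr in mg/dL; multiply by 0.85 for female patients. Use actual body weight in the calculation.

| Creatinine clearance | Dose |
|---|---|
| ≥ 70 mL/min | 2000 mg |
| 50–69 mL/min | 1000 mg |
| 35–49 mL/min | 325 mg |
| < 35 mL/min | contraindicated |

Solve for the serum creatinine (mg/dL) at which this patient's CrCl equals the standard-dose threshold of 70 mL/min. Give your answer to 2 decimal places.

1.32 mg/dL

Standard dose requires CrCl ≥ 70 mL/min.
Set (140 − 73) × 117.1 × 0.85 / (72 × SCr) = 70
SCr = (140 − 73) × 117.1 × 0.85 / (72 × 70) = 1.323 mg/dL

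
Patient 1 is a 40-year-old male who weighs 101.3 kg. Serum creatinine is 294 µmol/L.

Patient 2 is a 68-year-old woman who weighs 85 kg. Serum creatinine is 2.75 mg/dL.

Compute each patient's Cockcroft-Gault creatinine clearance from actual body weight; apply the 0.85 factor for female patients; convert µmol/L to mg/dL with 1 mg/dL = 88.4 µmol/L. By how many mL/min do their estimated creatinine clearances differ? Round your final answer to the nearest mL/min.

16 mL/min

Patient 1: SCr = 294 / 88.4 = 3.326 mg/dL
Patient 1: CrCl = (140 − 40) × 101.3 / (72 × 3.326) = 10130.0 / 239.47 ≈ 42.3 mL/min
Patient 2: CrCl = (140 − 68) × 85 / (72 × 2.75) × 0.85 = 6120.0 / 198.00 × 0.85 ≈ 26.3 mL/min
|42.3 − 26.3| = 16.0 mL/min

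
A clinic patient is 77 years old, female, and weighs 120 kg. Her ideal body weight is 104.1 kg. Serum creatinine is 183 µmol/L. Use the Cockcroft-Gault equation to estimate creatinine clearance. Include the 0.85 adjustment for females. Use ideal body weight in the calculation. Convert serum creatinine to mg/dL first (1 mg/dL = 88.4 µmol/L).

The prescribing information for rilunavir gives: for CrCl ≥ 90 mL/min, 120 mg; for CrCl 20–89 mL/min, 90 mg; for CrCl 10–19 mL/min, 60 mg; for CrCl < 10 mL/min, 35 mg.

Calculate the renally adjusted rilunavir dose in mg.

SCr = 183 / 88.4 = 2.07 mg/dL
CrCl = (140 − 77) × 104.1 / (72 × 2.07) × 0.85 = 6558.3 / 149.04 × 0.85 ≈ 37.4 mL/min
CrCl ≈ 37 mL/min → bracket 20–89 mL/min.
Dose for this bracket: 90 mg.

90 mg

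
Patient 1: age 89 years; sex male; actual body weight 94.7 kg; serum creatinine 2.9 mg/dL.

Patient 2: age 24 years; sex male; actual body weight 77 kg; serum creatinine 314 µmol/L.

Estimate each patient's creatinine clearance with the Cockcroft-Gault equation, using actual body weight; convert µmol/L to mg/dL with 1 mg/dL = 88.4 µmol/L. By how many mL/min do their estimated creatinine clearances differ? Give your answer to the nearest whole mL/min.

12 mL/min

Patient 1: CrCl = (140 − 89) × 94.7 / (72 × 2.9) = 4829.7 / 208.80 ≈ 23.1 mL/min
Patient 2: SCr = 314 / 88.4 = 3.552 mg/dL
Patient 2: CrCl = (140 − 24) × 77 / (72 × 3.552) = 8932.0 / 255.74 ≈ 34.9 mL/min
|23.1 − 34.9| = 11.8 mL/min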